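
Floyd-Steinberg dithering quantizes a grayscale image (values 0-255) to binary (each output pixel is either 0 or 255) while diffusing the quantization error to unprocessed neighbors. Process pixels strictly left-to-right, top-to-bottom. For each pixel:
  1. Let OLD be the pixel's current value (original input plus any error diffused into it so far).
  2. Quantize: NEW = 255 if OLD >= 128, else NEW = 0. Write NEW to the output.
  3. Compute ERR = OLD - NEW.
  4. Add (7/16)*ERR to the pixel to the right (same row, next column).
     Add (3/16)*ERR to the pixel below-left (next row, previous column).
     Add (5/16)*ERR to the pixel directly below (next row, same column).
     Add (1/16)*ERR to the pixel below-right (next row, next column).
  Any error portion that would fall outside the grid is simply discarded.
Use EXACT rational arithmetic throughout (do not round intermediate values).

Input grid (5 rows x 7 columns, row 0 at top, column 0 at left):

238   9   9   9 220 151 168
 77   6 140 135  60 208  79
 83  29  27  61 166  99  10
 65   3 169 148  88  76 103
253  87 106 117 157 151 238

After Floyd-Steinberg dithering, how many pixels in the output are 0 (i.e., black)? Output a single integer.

(0,0): OLD=238 → NEW=255, ERR=-17
(0,1): OLD=25/16 → NEW=0, ERR=25/16
(0,2): OLD=2479/256 → NEW=0, ERR=2479/256
(0,3): OLD=54217/4096 → NEW=0, ERR=54217/4096
(0,4): OLD=14797439/65536 → NEW=255, ERR=-1914241/65536
(0,5): OLD=144935289/1048576 → NEW=255, ERR=-122451591/1048576
(0,6): OLD=1961411151/16777216 → NEW=0, ERR=1961411151/16777216
(1,0): OLD=18427/256 → NEW=0, ERR=18427/256
(1,1): OLD=79325/2048 → NEW=0, ERR=79325/2048
(1,2): OLD=10652961/65536 → NEW=255, ERR=-6058719/65536
(1,3): OLD=24593997/262144 → NEW=0, ERR=24593997/262144
(1,4): OLD=1188650375/16777216 → NEW=0, ERR=1188650375/16777216
(1,5): OLD=29876593975/134217728 → NEW=255, ERR=-4348926665/134217728
(1,6): OLD=201991363929/2147483648 → NEW=0, ERR=201991363929/2147483648
(2,0): OLD=3694799/32768 → NEW=0, ERR=3694799/32768
(2,1): OLD=81369045/1048576 → NEW=0, ERR=81369045/1048576
(2,2): OLD=873612991/16777216 → NEW=0, ERR=873612991/16777216
(2,3): OLD=16187425927/134217728 → NEW=0, ERR=16187425927/134217728
(2,4): OLD=258442814263/1073741824 → NEW=255, ERR=-15361350857/1073741824
(2,5): OLD=3596762393021/34359738368 → NEW=0, ERR=3596762393021/34359738368
(2,6): OLD=45720878778107/549755813888 → NEW=0, ERR=45720878778107/549755813888
(3,0): OLD=1925794015/16777216 → NEW=0, ERR=1925794015/16777216
(3,1): OLD=12653982067/134217728 → NEW=0, ERR=12653982067/134217728
(3,2): OLD=272712323081/1073741824 → NEW=255, ERR=-1091842039/1073741824
(3,3): OLD=798075490223/4294967296 → NEW=255, ERR=-297141170257/4294967296
(3,4): OLD=44215058167007/549755813888 → NEW=0, ERR=44215058167007/549755813888
(3,5): OLD=697523546497037/4398046511104 → NEW=255, ERR=-423978313834483/4398046511104
(3,6): OLD=6569353190888979/70368744177664 → NEW=0, ERR=6569353190888979/70368744177664
(4,0): OLD=658307069745/2147483648 → NEW=255, ERR=110698739505/2147483648
(4,1): OLD=5016457561597/34359738368 → NEW=255, ERR=-3745275722243/34359738368
(4,2): OLD=27990522813171/549755813888 → NEW=0, ERR=27990522813171/549755813888
(4,3): OLD=583496172851553/4398046511104 → NEW=255, ERR=-538005687479967/4398046511104
(4,4): OLD=3737123925183571/35184372088832 → NEW=0, ERR=3737123925183571/35184372088832
(4,5): OLD=213779942797091411/1125899906842624 → NEW=255, ERR=-73324533447777709/1125899906842624
(4,6): OLD=4191164918051758901/18014398509481984 → NEW=255, ERR=-402506701866147019/18014398509481984
Output grid:
  Row 0: #...##.  (4 black, running=4)
  Row 1: ..#..#.  (5 black, running=9)
  Row 2: ....#..  (6 black, running=15)
  Row 3: ..##.#.  (4 black, running=19)
  Row 4: ##.#.##  (2 black, running=21)

Answer: 21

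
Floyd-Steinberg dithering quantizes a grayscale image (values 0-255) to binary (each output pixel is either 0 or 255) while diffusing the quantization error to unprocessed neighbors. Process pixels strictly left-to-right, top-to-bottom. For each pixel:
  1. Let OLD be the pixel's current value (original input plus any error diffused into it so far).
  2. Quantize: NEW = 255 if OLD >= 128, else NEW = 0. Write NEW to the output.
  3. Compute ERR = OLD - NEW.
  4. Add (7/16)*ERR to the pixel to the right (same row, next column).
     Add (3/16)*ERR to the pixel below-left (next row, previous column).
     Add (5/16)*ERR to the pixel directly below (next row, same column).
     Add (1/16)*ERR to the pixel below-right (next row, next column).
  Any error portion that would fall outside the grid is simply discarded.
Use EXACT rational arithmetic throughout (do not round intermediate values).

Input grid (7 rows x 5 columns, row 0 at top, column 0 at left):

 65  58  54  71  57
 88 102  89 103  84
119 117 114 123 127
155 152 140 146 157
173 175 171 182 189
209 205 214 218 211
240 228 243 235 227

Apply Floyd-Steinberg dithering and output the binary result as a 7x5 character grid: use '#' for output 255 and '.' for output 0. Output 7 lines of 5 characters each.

Answer: .....
.#.#.
#.#.#
#.##.
##.##
#####
###.#

Derivation:
(0,0): OLD=65 → NEW=0, ERR=65
(0,1): OLD=1383/16 → NEW=0, ERR=1383/16
(0,2): OLD=23505/256 → NEW=0, ERR=23505/256
(0,3): OLD=455351/4096 → NEW=0, ERR=455351/4096
(0,4): OLD=6923009/65536 → NEW=0, ERR=6923009/65536
(1,0): OLD=31877/256 → NEW=0, ERR=31877/256
(1,1): OLD=419363/2048 → NEW=255, ERR=-102877/2048
(1,2): OLD=7992927/65536 → NEW=0, ERR=7992927/65536
(1,3): OLD=56792051/262144 → NEW=255, ERR=-10054669/262144
(1,4): OLD=449541497/4194304 → NEW=0, ERR=449541497/4194304
(2,0): OLD=4865841/32768 → NEW=255, ERR=-3489999/32768
(2,1): OLD=89502379/1048576 → NEW=0, ERR=89502379/1048576
(2,2): OLD=3005224385/16777216 → NEW=255, ERR=-1272965695/16777216
(2,3): OLD=28329994419/268435456 → NEW=0, ERR=28329994419/268435456
(2,4): OLD=877328105509/4294967296 → NEW=255, ERR=-217888554971/4294967296
(3,0): OLD=2310575777/16777216 → NEW=255, ERR=-1967614303/16777216
(3,1): OLD=14291651469/134217728 → NEW=0, ERR=14291651469/134217728
(3,2): OLD=807443878687/4294967296 → NEW=255, ERR=-287772781793/4294967296
(3,3): OLD=1163186100199/8589934592 → NEW=255, ERR=-1027247220761/8589934592
(3,4): OLD=13114859421475/137438953472 → NEW=0, ERR=13114859421475/137438953472
(4,0): OLD=335685053391/2147483648 → NEW=255, ERR=-211923276849/2147483648
(4,1): OLD=9978619181007/68719476736 → NEW=255, ERR=-7544847386673/68719476736
(4,2): OLD=94844126353409/1099511627776 → NEW=0, ERR=94844126353409/1099511627776
(4,3): OLD=3449335317246927/17592186044416 → NEW=255, ERR=-1036672124079153/17592186044416
(4,4): OLD=52231773451385385/281474976710656 → NEW=255, ERR=-19544345609831895/281474976710656
(5,0): OLD=173255663749325/1099511627776 → NEW=255, ERR=-107119801333555/1099511627776
(5,1): OLD=1214499700075047/8796093022208 → NEW=255, ERR=-1028504020587993/8796093022208
(5,2): OLD=48382621532895455/281474976710656 → NEW=255, ERR=-23393497528321825/281474976710656
(5,3): OLD=175185881414790033/1125899906842624 → NEW=255, ERR=-111918594830079087/1125899906842624
(5,4): OLD=2560373993552441323/18014398509481984 → NEW=255, ERR=-2033297626365464597/18014398509481984
(6,0): OLD=26406693090172541/140737488355328 → NEW=255, ERR=-9481366440436099/140737488355328
(6,1): OLD=631917779853933267/4503599627370496 → NEW=255, ERR=-516500125125543213/4503599627370496
(6,2): OLD=10153397476569938497/72057594037927936 → NEW=255, ERR=-8221289003101685183/72057594037927936
(6,3): OLD=147185273331635972875/1152921504606846976 → NEW=0, ERR=147185273331635972875/1152921504606846976
(6,4): OLD=4452447936510570370829/18446744073709551616 → NEW=255, ERR=-251471802285365291251/18446744073709551616
Row 0: .....
Row 1: .#.#.
Row 2: #.#.#
Row 3: #.##.
Row 4: ##.##
Row 5: #####
Row 6: ###.#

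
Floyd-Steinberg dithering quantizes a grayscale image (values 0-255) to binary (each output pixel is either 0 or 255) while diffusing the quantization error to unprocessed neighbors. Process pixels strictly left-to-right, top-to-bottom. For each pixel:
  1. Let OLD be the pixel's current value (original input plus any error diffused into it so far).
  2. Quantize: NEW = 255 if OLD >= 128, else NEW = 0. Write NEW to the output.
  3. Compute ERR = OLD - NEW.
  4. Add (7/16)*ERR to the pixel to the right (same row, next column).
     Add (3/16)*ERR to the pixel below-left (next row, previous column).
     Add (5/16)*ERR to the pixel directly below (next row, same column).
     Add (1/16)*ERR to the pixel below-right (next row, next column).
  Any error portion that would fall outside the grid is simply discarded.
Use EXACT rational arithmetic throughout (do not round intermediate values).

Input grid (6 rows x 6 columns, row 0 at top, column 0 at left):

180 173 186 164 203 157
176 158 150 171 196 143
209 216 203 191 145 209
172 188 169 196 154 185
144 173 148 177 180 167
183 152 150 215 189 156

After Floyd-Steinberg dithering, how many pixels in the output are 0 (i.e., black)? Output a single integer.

(0,0): OLD=180 → NEW=255, ERR=-75
(0,1): OLD=2243/16 → NEW=255, ERR=-1837/16
(0,2): OLD=34757/256 → NEW=255, ERR=-30523/256
(0,3): OLD=458083/4096 → NEW=0, ERR=458083/4096
(0,4): OLD=16510389/65536 → NEW=255, ERR=-201291/65536
(0,5): OLD=163217395/1048576 → NEW=255, ERR=-104169485/1048576
(1,0): OLD=33545/256 → NEW=255, ERR=-31735/256
(1,1): OLD=83647/2048 → NEW=0, ERR=83647/2048
(1,2): OLD=9463595/65536 → NEW=255, ERR=-7248085/65536
(1,3): OLD=39199695/262144 → NEW=255, ERR=-27647025/262144
(1,4): OLD=2302875149/16777216 → NEW=255, ERR=-1975314931/16777216
(1,5): OLD=16173976395/268435456 → NEW=0, ERR=16173976395/268435456
(2,0): OLD=5830053/32768 → NEW=255, ERR=-2525787/32768
(2,1): OLD=174646503/1048576 → NEW=255, ERR=-92740377/1048576
(2,2): OLD=1887808373/16777216 → NEW=0, ERR=1887808373/16777216
(2,3): OLD=23928664077/134217728 → NEW=255, ERR=-10296856563/134217728
(2,4): OLD=340800447143/4294967296 → NEW=0, ERR=340800447143/4294967296
(2,5): OLD=17536211257089/68719476736 → NEW=255, ERR=12744689409/68719476736
(3,0): OLD=2203334101/16777216 → NEW=255, ERR=-2074855979/16777216
(3,1): OLD=16446432945/134217728 → NEW=0, ERR=16446432945/134217728
(3,2): OLD=255400382051/1073741824 → NEW=255, ERR=-18403783069/1073741824
(3,3): OLD=12811894749161/68719476736 → NEW=255, ERR=-4711571818519/68719476736
(3,4): OLD=79187033613641/549755813888 → NEW=255, ERR=-61000698927799/549755813888
(3,5): OLD=1244404561424551/8796093022208 → NEW=255, ERR=-998599159238489/8796093022208
(4,0): OLD=275582704987/2147483648 → NEW=255, ERR=-272025625253/2147483648
(4,1): OLD=4979765732767/34359738368 → NEW=255, ERR=-3781967551073/34359738368
(4,2): OLD=98176822826029/1099511627776 → NEW=0, ERR=98176822826029/1099511627776
(4,3): OLD=3039279276732865/17592186044416 → NEW=255, ERR=-1446728164593215/17592186044416
(4,4): OLD=23580529486345937/281474976710656 → NEW=0, ERR=23580529486345937/281474976710656
(4,5): OLD=726156620846103063/4503599627370496 → NEW=255, ERR=-422261284133373417/4503599627370496
(5,0): OLD=67497361268045/549755813888 → NEW=0, ERR=67497361268045/549755813888
(5,1): OLD=3169113876680733/17592186044416 → NEW=255, ERR=-1316893564645347/17592186044416
(5,2): OLD=17290292750117135/140737488355328 → NEW=0, ERR=17290292750117135/140737488355328
(5,3): OLD=1190474620321340565/4503599627370496 → NEW=255, ERR=42056715341864085/4503599627370496
(5,4): OLD=1770322297116640021/9007199254740992 → NEW=255, ERR=-526513512842312939/9007199254740992
(5,5): OLD=15328338852166661273/144115188075855872 → NEW=0, ERR=15328338852166661273/144115188075855872
Output grid:
  Row 0: ###.##  (1 black, running=1)
  Row 1: #.###.  (2 black, running=3)
  Row 2: ##.#.#  (2 black, running=5)
  Row 3: #.####  (1 black, running=6)
  Row 4: ##.#.#  (2 black, running=8)
  Row 5: .#.##.  (3 black, running=11)

Answer: 11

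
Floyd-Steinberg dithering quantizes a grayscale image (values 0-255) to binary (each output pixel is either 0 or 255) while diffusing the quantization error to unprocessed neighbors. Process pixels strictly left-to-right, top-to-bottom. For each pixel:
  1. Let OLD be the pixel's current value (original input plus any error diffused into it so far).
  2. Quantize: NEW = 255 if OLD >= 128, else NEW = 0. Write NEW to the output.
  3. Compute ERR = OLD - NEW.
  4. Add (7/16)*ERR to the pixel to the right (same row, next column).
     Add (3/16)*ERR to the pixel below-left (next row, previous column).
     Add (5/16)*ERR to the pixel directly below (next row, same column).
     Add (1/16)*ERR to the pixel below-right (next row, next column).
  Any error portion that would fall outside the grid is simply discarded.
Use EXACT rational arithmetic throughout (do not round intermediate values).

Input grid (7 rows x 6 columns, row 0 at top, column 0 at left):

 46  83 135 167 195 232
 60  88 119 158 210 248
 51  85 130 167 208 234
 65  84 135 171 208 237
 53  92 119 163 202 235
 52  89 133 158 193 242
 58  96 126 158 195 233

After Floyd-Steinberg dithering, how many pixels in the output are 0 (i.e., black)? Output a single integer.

(0,0): OLD=46 → NEW=0, ERR=46
(0,1): OLD=825/8 → NEW=0, ERR=825/8
(0,2): OLD=23055/128 → NEW=255, ERR=-9585/128
(0,3): OLD=274921/2048 → NEW=255, ERR=-247319/2048
(0,4): OLD=4658527/32768 → NEW=255, ERR=-3697313/32768
(0,5): OLD=95753625/524288 → NEW=255, ERR=-37939815/524288
(1,0): OLD=11995/128 → NEW=0, ERR=11995/128
(1,1): OLD=153661/1024 → NEW=255, ERR=-107459/1024
(1,2): OLD=1097409/32768 → NEW=0, ERR=1097409/32768
(1,3): OLD=14297037/131072 → NEW=0, ERR=14297037/131072
(1,4): OLD=1689006567/8388608 → NEW=255, ERR=-450088473/8388608
(1,5): OLD=26153679905/134217728 → NEW=255, ERR=-8071840735/134217728
(2,0): OLD=993007/16384 → NEW=0, ERR=993007/16384
(2,1): OLD=47636085/524288 → NEW=0, ERR=47636085/524288
(2,2): OLD=1628309791/8388608 → NEW=255, ERR=-510785249/8388608
(2,3): OLD=11172293479/67108864 → NEW=255, ERR=-5940466841/67108864
(2,4): OLD=317927628853/2147483648 → NEW=255, ERR=-229680701387/2147483648
(2,5): OLD=5671443960515/34359738368 → NEW=255, ERR=-3090289323325/34359738368
(3,0): OLD=847048895/8388608 → NEW=0, ERR=847048895/8388608
(3,1): OLD=9995291027/67108864 → NEW=255, ERR=-7117469293/67108864
(3,2): OLD=31488734793/536870912 → NEW=0, ERR=31488734793/536870912
(3,3): OLD=4986922012667/34359738368 → NEW=255, ERR=-3774811271173/34359738368
(3,4): OLD=28619343643483/274877906944 → NEW=0, ERR=28619343643483/274877906944
(3,5): OLD=1089661725925493/4398046511104 → NEW=255, ERR=-31840134406027/4398046511104
(4,0): OLD=69437864593/1073741824 → NEW=0, ERR=69437864593/1073741824
(4,1): OLD=1794570140957/17179869184 → NEW=0, ERR=1794570140957/17179869184
(4,2): OLD=85652740868295/549755813888 → NEW=255, ERR=-54534991673145/549755813888
(4,3): OLD=953993845502979/8796093022208 → NEW=0, ERR=953993845502979/8796093022208
(4,4): OLD=38528632057397939/140737488355328 → NEW=255, ERR=2640572526789299/140737488355328
(4,5): OLD=557215646344057349/2251799813685248 → NEW=255, ERR=-16993306145680891/2251799813685248
(5,0): OLD=25232390751399/274877906944 → NEW=0, ERR=25232390751399/274877906944
(5,1): OLD=1295184183701399/8796093022208 → NEW=255, ERR=-947819536961641/8796093022208
(5,2): OLD=5750675653677229/70368744177664 → NEW=0, ERR=5750675653677229/70368744177664
(5,3): OLD=506574097066031487/2251799813685248 → NEW=255, ERR=-67634855423706753/2251799813685248
(5,4): OLD=860575268106120303/4503599627370496 → NEW=255, ERR=-287842636873356177/4503599627370496
(5,5): OLD=15337604558465515931/72057594037927936 → NEW=255, ERR=-3037081921206107749/72057594037927936
(6,0): OLD=9356498233947941/140737488355328 → NEW=0, ERR=9356498233947941/140737488355328
(6,1): OLD=253265744781267777/2251799813685248 → NEW=0, ERR=253265744781267777/2251799813685248
(6,2): OLD=1696762593678347673/9007199254740992 → NEW=255, ERR=-600073216280605287/9007199254740992
(6,3): OLD=16226020755977403957/144115188075855872 → NEW=0, ERR=16226020755977403957/144115188075855872
(6,4): OLD=494615587914421281333/2305843009213693952 → NEW=255, ERR=-93374379435070676427/2305843009213693952
(6,5): OLD=7309253544831020715603/36893488147419103232 → NEW=255, ERR=-2098585932760850608557/36893488147419103232
Output grid:
  Row 0: ..####  (2 black, running=2)
  Row 1: .#..##  (3 black, running=5)
  Row 2: ..####  (2 black, running=7)
  Row 3: .#.#.#  (3 black, running=10)
  Row 4: ..#.##  (3 black, running=13)
  Row 5: .#.###  (2 black, running=15)
  Row 6: ..#.##  (3 black, running=18)

Answer: 18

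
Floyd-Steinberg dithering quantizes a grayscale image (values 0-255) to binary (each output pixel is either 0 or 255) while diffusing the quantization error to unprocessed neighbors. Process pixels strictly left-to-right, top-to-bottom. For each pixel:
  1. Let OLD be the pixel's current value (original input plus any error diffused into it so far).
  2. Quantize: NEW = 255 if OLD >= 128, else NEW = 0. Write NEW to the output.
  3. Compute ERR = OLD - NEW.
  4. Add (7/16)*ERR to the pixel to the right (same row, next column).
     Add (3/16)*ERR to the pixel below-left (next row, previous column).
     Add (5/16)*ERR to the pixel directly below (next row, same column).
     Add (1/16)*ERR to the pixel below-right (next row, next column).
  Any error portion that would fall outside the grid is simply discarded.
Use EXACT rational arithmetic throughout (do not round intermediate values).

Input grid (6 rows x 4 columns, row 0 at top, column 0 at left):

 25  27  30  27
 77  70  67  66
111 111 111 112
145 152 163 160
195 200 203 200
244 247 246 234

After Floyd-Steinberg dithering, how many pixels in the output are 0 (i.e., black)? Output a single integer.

(0,0): OLD=25 → NEW=0, ERR=25
(0,1): OLD=607/16 → NEW=0, ERR=607/16
(0,2): OLD=11929/256 → NEW=0, ERR=11929/256
(0,3): OLD=194095/4096 → NEW=0, ERR=194095/4096
(1,0): OLD=23533/256 → NEW=0, ERR=23533/256
(1,1): OLD=271099/2048 → NEW=255, ERR=-251141/2048
(1,2): OLD=2566935/65536 → NEW=0, ERR=2566935/65536
(1,3): OLD=105755985/1048576 → NEW=0, ERR=105755985/1048576
(2,0): OLD=3825145/32768 → NEW=0, ERR=3825145/32768
(2,1): OLD=143486659/1048576 → NEW=255, ERR=-123900221/1048576
(2,2): OLD=173625999/2097152 → NEW=0, ERR=173625999/2097152
(2,3): OLD=6113180147/33554432 → NEW=255, ERR=-2443200013/33554432
(3,0): OLD=2673018857/16777216 → NEW=255, ERR=-1605171223/16777216
(3,1): OLD=25779471287/268435456 → NEW=0, ERR=25779471287/268435456
(3,2): OLD=901301350729/4294967296 → NEW=255, ERR=-193915309751/4294967296
(3,3): OLD=8429647147135/68719476736 → NEW=0, ERR=8429647147135/68719476736
(4,0): OLD=786443338741/4294967296 → NEW=255, ERR=-308773321739/4294967296
(4,1): OLD=6326085017823/34359738368 → NEW=255, ERR=-2435648266017/34359738368
(4,2): OLD=205477046025087/1099511627776 → NEW=255, ERR=-74898419057793/1099511627776
(4,3): OLD=3618877727953193/17592186044416 → NEW=255, ERR=-867129713372887/17592186044416
(5,0): OLD=114482540921061/549755813888 → NEW=255, ERR=-25705191620379/549755813888
(5,1): OLD=3291952320184163/17592186044416 → NEW=255, ERR=-1194055121141917/17592186044416
(5,2): OLD=1595129495183911/8796093022208 → NEW=255, ERR=-647874225479129/8796093022208
(5,3): OLD=51260882121796575/281474976710656 → NEW=255, ERR=-20515236939420705/281474976710656
Output grid:
  Row 0: ....  (4 black, running=4)
  Row 1: .#..  (3 black, running=7)
  Row 2: .#.#  (2 black, running=9)
  Row 3: #.#.  (2 black, running=11)
  Row 4: ####  (0 black, running=11)
  Row 5: ####  (0 black, running=11)

Answer: 11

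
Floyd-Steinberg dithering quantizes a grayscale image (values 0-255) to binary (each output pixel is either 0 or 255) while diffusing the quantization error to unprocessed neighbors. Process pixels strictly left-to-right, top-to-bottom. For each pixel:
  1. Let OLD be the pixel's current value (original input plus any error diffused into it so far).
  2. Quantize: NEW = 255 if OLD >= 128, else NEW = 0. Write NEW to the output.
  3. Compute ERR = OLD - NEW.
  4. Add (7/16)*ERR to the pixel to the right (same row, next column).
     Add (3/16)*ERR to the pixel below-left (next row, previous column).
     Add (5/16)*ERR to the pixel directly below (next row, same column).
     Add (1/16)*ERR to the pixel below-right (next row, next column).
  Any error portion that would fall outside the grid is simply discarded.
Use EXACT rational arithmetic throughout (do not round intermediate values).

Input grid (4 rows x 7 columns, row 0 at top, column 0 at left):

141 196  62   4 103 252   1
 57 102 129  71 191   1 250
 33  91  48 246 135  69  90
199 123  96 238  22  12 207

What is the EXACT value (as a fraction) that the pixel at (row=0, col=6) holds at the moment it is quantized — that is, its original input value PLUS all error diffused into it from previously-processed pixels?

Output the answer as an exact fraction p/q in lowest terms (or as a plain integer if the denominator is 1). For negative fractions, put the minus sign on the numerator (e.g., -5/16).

(0,0): OLD=141 → NEW=255, ERR=-114
(0,1): OLD=1169/8 → NEW=255, ERR=-871/8
(0,2): OLD=1839/128 → NEW=0, ERR=1839/128
(0,3): OLD=21065/2048 → NEW=0, ERR=21065/2048
(0,4): OLD=3522559/32768 → NEW=0, ERR=3522559/32768
(0,5): OLD=156778489/524288 → NEW=255, ERR=23085049/524288
(0,6): OLD=169983951/8388608 → NEW=0, ERR=169983951/8388608
Target (0,6): original=1, with diffused error = 169983951/8388608

Answer: 169983951/8388608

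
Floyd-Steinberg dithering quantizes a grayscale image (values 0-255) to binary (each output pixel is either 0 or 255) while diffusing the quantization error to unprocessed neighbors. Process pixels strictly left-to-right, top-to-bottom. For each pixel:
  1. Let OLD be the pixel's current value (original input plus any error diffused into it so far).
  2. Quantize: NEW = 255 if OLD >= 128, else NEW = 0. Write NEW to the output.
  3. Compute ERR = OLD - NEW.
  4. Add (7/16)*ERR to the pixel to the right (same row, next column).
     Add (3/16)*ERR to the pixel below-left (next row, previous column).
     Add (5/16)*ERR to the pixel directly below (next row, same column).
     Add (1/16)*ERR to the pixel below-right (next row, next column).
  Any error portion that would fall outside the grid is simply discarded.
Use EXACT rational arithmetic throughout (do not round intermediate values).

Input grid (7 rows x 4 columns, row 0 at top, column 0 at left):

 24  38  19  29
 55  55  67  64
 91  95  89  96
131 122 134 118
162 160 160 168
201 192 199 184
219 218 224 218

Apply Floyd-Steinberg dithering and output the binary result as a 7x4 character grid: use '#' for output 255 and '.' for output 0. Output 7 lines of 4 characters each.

(0,0): OLD=24 → NEW=0, ERR=24
(0,1): OLD=97/2 → NEW=0, ERR=97/2
(0,2): OLD=1287/32 → NEW=0, ERR=1287/32
(0,3): OLD=23857/512 → NEW=0, ERR=23857/512
(1,0): OLD=2291/32 → NEW=0, ERR=2291/32
(1,1): OLD=28293/256 → NEW=0, ERR=28293/256
(1,2): OLD=1144329/8192 → NEW=255, ERR=-944631/8192
(1,3): OLD=4014223/131072 → NEW=0, ERR=4014223/131072
(2,0): OLD=549255/4096 → NEW=255, ERR=-495225/4096
(2,1): OLD=7798173/131072 → NEW=0, ERR=7798173/131072
(2,2): OLD=24023993/262144 → NEW=0, ERR=24023993/262144
(2,3): OLD=580735173/4194304 → NEW=255, ERR=-488812347/4194304
(3,0): OLD=218885431/2097152 → NEW=0, ERR=218885431/2097152
(3,1): OLD=6572713193/33554432 → NEW=255, ERR=-1983666967/33554432
(3,2): OLD=63695224919/536870912 → NEW=0, ERR=63695224919/536870912
(3,3): OLD=1195840091873/8589934592 → NEW=255, ERR=-994593229087/8589934592
(4,0): OLD=98532921323/536870912 → NEW=255, ERR=-38369161237/536870912
(4,1): OLD=597116196897/4294967296 → NEW=255, ERR=-498100463583/4294967296
(4,2): OLD=16620845628065/137438953472 → NEW=0, ERR=16620845628065/137438953472
(4,3): OLD=422520345581495/2199023255552 → NEW=255, ERR=-138230584584265/2199023255552
(5,0): OLD=10783546983707/68719476736 → NEW=255, ERR=-6739919583973/68719476736
(5,1): OLD=288197548324605/2199023255552 → NEW=255, ERR=-272553381841155/2199023255552
(5,2): OLD=179805150997731/1099511627776 → NEW=255, ERR=-100570314085149/1099511627776
(5,3): OLD=4640720674280717/35184372088832 → NEW=255, ERR=-4331294208371443/35184372088832
(6,0): OLD=5809330208495063/35184372088832 → NEW=255, ERR=-3162684674157097/35184372088832
(6,1): OLD=65674437600285457/562949953421312 → NEW=0, ERR=65674437600285457/562949953421312
(6,2): OLD=1942197904452834023/9007199254740992 → NEW=255, ERR=-354637905506118937/9007199254740992
(6,3): OLD=22566717062292759889/144115188075855872 → NEW=255, ERR=-14182655897050487471/144115188075855872
Row 0: ....
Row 1: ..#.
Row 2: #..#
Row 3: .#.#
Row 4: ##.#
Row 5: ####
Row 6: #.##

Answer: ....
..#.
#..#
.#.#
##.#
####
#.##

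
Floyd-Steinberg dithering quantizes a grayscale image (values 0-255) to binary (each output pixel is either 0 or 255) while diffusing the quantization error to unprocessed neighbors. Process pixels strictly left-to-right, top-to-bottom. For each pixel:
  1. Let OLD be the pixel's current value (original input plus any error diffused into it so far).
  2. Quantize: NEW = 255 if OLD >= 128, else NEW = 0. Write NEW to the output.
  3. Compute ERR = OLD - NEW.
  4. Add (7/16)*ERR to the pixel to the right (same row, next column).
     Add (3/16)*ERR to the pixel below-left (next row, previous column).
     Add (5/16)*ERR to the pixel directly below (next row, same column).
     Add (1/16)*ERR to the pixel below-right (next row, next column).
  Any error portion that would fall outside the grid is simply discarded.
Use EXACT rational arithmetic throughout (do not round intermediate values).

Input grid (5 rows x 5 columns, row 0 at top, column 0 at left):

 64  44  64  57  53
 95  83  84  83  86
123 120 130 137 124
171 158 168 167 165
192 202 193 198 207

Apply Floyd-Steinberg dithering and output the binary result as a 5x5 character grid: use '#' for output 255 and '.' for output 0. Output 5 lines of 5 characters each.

(0,0): OLD=64 → NEW=0, ERR=64
(0,1): OLD=72 → NEW=0, ERR=72
(0,2): OLD=191/2 → NEW=0, ERR=191/2
(0,3): OLD=3161/32 → NEW=0, ERR=3161/32
(0,4): OLD=49263/512 → NEW=0, ERR=49263/512
(1,0): OLD=257/2 → NEW=255, ERR=-253/2
(1,1): OLD=1153/16 → NEW=0, ERR=1153/16
(1,2): OLD=86217/512 → NEW=255, ERR=-44343/512
(1,3): OLD=204775/2048 → NEW=0, ERR=204775/2048
(1,4): OLD=5439037/32768 → NEW=255, ERR=-2916803/32768
(2,0): OLD=24827/256 → NEW=0, ERR=24827/256
(2,1): OLD=1317301/8192 → NEW=255, ERR=-771659/8192
(2,2): OLD=11137943/131072 → NEW=0, ERR=11137943/131072
(2,3): OLD=384449981/2097152 → NEW=255, ERR=-150323779/2097152
(2,4): OLD=2384795755/33554432 → NEW=0, ERR=2384795755/33554432
(3,0): OLD=24070655/131072 → NEW=255, ERR=-9352705/131072
(3,1): OLD=125136807/1048576 → NEW=0, ERR=125136807/1048576
(3,2): OLD=7631579273/33554432 → NEW=255, ERR=-924800887/33554432
(3,3): OLD=5072727153/33554432 → NEW=255, ERR=-3483653007/33554432
(3,4): OLD=36858463871/268435456 → NEW=255, ERR=-31592577409/268435456
(4,0): OLD=3222527693/16777216 → NEW=255, ERR=-1055662387/16777216
(4,1): OLD=108521844785/536870912 → NEW=255, ERR=-28380237775/536870912
(4,2): OLD=1282066341719/8589934592 → NEW=255, ERR=-908366979241/8589934592
(4,3): OLD=13125631625473/137438953472 → NEW=0, ERR=13125631625473/137438953472
(4,4): OLD=451931194393863/2199023255552 → NEW=255, ERR=-108819735771897/2199023255552
Row 0: .....
Row 1: #.#.#
Row 2: .#.#.
Row 3: #.###
Row 4: ###.#

Answer: .....
#.#.#
.#.#.
#.###
###.#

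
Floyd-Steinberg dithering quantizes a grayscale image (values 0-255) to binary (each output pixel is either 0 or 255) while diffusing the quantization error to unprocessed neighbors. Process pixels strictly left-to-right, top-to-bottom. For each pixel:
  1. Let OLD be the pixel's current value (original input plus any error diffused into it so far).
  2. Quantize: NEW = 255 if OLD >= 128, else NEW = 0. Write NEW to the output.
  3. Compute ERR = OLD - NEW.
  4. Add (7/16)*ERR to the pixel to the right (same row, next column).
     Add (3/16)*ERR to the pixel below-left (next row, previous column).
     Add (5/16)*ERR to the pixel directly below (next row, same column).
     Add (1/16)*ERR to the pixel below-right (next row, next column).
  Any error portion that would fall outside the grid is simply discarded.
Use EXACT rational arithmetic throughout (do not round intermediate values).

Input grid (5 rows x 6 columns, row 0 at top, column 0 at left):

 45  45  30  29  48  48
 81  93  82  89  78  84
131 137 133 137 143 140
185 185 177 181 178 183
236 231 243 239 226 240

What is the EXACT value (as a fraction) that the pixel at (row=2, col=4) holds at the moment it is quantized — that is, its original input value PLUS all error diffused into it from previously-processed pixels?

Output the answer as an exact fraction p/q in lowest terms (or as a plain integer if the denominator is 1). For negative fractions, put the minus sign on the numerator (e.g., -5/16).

(0,0): OLD=45 → NEW=0, ERR=45
(0,1): OLD=1035/16 → NEW=0, ERR=1035/16
(0,2): OLD=14925/256 → NEW=0, ERR=14925/256
(0,3): OLD=223259/4096 → NEW=0, ERR=223259/4096
(0,4): OLD=4708541/65536 → NEW=0, ERR=4708541/65536
(0,5): OLD=83291435/1048576 → NEW=0, ERR=83291435/1048576
(1,0): OLD=27441/256 → NEW=0, ERR=27441/256
(1,1): OLD=356055/2048 → NEW=255, ERR=-166185/2048
(1,2): OLD=5176099/65536 → NEW=0, ERR=5176099/65536
(1,3): OLD=41340775/262144 → NEW=255, ERR=-25505945/262144
(1,4): OLD=1278168277/16777216 → NEW=0, ERR=1278168277/16777216
(1,5): OLD=39364457539/268435456 → NEW=255, ERR=-29086583741/268435456
(2,0): OLD=4891693/32768 → NEW=255, ERR=-3464147/32768
(2,1): OLD=91120447/1048576 → NEW=0, ERR=91120447/1048576
(2,2): OLD=2892142717/16777216 → NEW=255, ERR=-1386047363/16777216
(2,3): OLD=12035504853/134217728 → NEW=0, ERR=12035504853/134217728
(2,4): OLD=771553014527/4294967296 → NEW=255, ERR=-323663645953/4294967296
Target (2,4): original=143, with diffused error = 771553014527/4294967296

Answer: 771553014527/4294967296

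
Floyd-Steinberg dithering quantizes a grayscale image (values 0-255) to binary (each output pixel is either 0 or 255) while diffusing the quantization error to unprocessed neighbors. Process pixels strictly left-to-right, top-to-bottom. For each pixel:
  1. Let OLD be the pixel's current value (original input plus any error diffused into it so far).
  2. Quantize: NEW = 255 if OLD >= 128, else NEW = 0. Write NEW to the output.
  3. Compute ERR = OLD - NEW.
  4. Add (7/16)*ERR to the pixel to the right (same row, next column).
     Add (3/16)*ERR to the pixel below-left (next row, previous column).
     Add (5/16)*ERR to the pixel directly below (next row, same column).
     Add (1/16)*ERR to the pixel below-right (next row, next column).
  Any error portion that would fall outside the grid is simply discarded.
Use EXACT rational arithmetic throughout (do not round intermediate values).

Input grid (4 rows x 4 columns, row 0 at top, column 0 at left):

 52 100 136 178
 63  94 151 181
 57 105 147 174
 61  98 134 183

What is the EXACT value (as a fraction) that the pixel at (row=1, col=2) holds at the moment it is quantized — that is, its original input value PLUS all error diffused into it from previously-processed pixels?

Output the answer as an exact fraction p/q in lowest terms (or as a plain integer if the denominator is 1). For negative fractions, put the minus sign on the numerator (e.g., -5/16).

Answer: 1318211/16384

Derivation:
(0,0): OLD=52 → NEW=0, ERR=52
(0,1): OLD=491/4 → NEW=0, ERR=491/4
(0,2): OLD=12141/64 → NEW=255, ERR=-4179/64
(0,3): OLD=153019/1024 → NEW=255, ERR=-108101/1024
(1,0): OLD=6545/64 → NEW=0, ERR=6545/64
(1,1): OLD=86071/512 → NEW=255, ERR=-44489/512
(1,2): OLD=1318211/16384 → NEW=0, ERR=1318211/16384
Target (1,2): original=151, with diffused error = 1318211/16384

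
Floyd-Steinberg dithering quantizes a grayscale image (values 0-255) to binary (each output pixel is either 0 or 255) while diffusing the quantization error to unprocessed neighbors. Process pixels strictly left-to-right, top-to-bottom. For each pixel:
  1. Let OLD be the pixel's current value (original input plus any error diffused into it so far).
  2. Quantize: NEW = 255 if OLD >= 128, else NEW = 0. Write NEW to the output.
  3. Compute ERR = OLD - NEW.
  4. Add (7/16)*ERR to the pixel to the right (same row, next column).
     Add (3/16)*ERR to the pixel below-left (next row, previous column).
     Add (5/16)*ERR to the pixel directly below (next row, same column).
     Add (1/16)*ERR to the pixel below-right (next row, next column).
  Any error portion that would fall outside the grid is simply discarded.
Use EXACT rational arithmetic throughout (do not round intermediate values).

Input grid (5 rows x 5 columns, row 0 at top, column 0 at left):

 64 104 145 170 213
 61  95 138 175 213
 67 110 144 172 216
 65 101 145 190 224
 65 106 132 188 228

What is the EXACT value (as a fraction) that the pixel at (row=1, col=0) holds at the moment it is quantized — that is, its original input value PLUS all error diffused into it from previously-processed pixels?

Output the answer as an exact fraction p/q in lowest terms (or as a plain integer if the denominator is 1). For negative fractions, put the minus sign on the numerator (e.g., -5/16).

(0,0): OLD=64 → NEW=0, ERR=64
(0,1): OLD=132 → NEW=255, ERR=-123
(0,2): OLD=1459/16 → NEW=0, ERR=1459/16
(0,3): OLD=53733/256 → NEW=255, ERR=-11547/256
(0,4): OLD=791619/4096 → NEW=255, ERR=-252861/4096
(1,0): OLD=927/16 → NEW=0, ERR=927/16
Target (1,0): original=61, with diffused error = 927/16

Answer: 927/16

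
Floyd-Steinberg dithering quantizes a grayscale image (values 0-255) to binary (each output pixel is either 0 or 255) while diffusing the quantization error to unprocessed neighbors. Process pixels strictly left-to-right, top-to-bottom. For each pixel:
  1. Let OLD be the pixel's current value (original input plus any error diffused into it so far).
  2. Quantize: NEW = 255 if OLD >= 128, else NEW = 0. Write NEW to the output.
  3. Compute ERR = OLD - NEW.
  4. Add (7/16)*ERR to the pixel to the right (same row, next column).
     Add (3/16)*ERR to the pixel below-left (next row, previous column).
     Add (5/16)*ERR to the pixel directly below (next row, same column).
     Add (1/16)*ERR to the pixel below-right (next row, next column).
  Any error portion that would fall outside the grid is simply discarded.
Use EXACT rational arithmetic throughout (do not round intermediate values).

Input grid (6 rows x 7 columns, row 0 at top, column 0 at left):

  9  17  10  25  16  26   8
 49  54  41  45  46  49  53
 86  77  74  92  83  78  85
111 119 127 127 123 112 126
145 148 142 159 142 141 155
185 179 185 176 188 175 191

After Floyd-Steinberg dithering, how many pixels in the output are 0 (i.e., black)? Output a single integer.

(0,0): OLD=9 → NEW=0, ERR=9
(0,1): OLD=335/16 → NEW=0, ERR=335/16
(0,2): OLD=4905/256 → NEW=0, ERR=4905/256
(0,3): OLD=136735/4096 → NEW=0, ERR=136735/4096
(0,4): OLD=2005721/65536 → NEW=0, ERR=2005721/65536
(0,5): OLD=41303023/1048576 → NEW=0, ERR=41303023/1048576
(0,6): OLD=423338889/16777216 → NEW=0, ERR=423338889/16777216
(1,0): OLD=14269/256 → NEW=0, ERR=14269/256
(1,1): OLD=182443/2048 → NEW=0, ERR=182443/2048
(1,2): OLD=6129543/65536 → NEW=0, ERR=6129543/65536
(1,3): OLD=27076091/262144 → NEW=0, ERR=27076091/262144
(1,4): OLD=1849253393/16777216 → NEW=0, ERR=1849253393/16777216
(1,5): OLD=15592917089/134217728 → NEW=0, ERR=15592917089/134217728
(1,6): OLD=245187395471/2147483648 → NEW=0, ERR=245187395471/2147483648
(2,0): OLD=3936137/32768 → NEW=0, ERR=3936137/32768
(2,1): OLD=187078643/1048576 → NEW=255, ERR=-80308237/1048576
(2,2): OLD=1588043673/16777216 → NEW=0, ERR=1588043673/16777216
(2,3): OLD=25796819985/134217728 → NEW=255, ERR=-8428700655/134217728
(2,4): OLD=126926041889/1073741824 → NEW=0, ERR=126926041889/1073741824
(2,5): OLD=6676724166987/34359738368 → NEW=255, ERR=-2085009116853/34359738368
(2,6): OLD=55740958774973/549755813888 → NEW=0, ERR=55740958774973/549755813888
(3,0): OLD=2251128185/16777216 → NEW=255, ERR=-2027061895/16777216
(3,1): OLD=9054580101/134217728 → NEW=0, ERR=9054580101/134217728
(3,2): OLD=182034337311/1073741824 → NEW=255, ERR=-91769827809/1073741824
(3,3): OLD=421179871561/4294967296 → NEW=0, ERR=421179871561/4294967296
(3,4): OLD=103101429899641/549755813888 → NEW=255, ERR=-37086302641799/549755813888
(3,5): OLD=395483290209275/4398046511104 → NEW=0, ERR=395483290209275/4398046511104
(3,6): OLD=13597601981892325/70368744177664 → NEW=255, ERR=-4346427783411995/70368744177664
(4,0): OLD=257466393463/2147483648 → NEW=0, ERR=257466393463/2147483648
(4,1): OLD=6801789551371/34359738368 → NEW=255, ERR=-1959943732469/34359738368
(4,2): OLD=62088836418693/549755813888 → NEW=0, ERR=62088836418693/549755813888
(4,3): OLD=972255351748679/4398046511104 → NEW=255, ERR=-149246508582841/4398046511104
(4,4): OLD=4540961033291365/35184372088832 → NEW=255, ERR=-4431053849360795/35184372088832
(4,5): OLD=110569466102114597/1125899906842624 → NEW=0, ERR=110569466102114597/1125899906842624
(4,6): OLD=3319747531305124499/18014398509481984 → NEW=255, ERR=-1273924088612781421/18014398509481984
(5,0): OLD=116422305848913/549755813888 → NEW=255, ERR=-23765426692527/549755813888
(5,1): OLD=751762535756315/4398046511104 → NEW=255, ERR=-369739324575205/4398046511104
(5,2): OLD=6107491767042285/35184372088832 → NEW=255, ERR=-2864523115609875/35184372088832
(5,3): OLD=31869096816141057/281474976710656 → NEW=0, ERR=31869096816141057/281474976710656
(5,4): OLD=3863574306845971883/18014398509481984 → NEW=255, ERR=-730097313071934037/18014398509481984
(5,5): OLD=24042360043252056699/144115188075855872 → NEW=255, ERR=-12707012916091190661/144115188075855872
(5,6): OLD=314662852463736621781/2305843009213693952 → NEW=255, ERR=-273327114885755335979/2305843009213693952
Output grid:
  Row 0: .......  (7 black, running=7)
  Row 1: .......  (7 black, running=14)
  Row 2: .#.#.#.  (4 black, running=18)
  Row 3: #.#.#.#  (3 black, running=21)
  Row 4: .#.##.#  (3 black, running=24)
  Row 5: ###.###  (1 black, running=25)

Answer: 25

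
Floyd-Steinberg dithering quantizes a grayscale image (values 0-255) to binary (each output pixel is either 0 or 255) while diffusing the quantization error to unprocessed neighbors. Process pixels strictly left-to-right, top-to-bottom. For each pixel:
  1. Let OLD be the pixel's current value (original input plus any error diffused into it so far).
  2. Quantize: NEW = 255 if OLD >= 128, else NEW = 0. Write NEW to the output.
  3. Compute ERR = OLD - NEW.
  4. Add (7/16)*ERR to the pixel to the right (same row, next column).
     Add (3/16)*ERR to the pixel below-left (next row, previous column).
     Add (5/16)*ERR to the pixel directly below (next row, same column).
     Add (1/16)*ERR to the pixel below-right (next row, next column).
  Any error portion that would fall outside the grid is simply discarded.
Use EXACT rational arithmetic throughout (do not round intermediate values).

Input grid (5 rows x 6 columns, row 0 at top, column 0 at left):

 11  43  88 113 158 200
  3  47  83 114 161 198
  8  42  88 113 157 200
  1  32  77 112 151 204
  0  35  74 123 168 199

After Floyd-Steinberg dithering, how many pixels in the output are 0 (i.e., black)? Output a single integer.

Answer: 18

Derivation:
(0,0): OLD=11 → NEW=0, ERR=11
(0,1): OLD=765/16 → NEW=0, ERR=765/16
(0,2): OLD=27883/256 → NEW=0, ERR=27883/256
(0,3): OLD=658029/4096 → NEW=255, ERR=-386451/4096
(0,4): OLD=7649531/65536 → NEW=0, ERR=7649531/65536
(0,5): OLD=263261917/1048576 → NEW=255, ERR=-4124963/1048576
(1,0): OLD=3943/256 → NEW=0, ERR=3943/256
(1,1): OLD=183889/2048 → NEW=0, ERR=183889/2048
(1,2): OLD=9281061/65536 → NEW=255, ERR=-7430619/65536
(1,3): OLD=16673473/262144 → NEW=0, ERR=16673473/262144
(1,4): OLD=3668645155/16777216 → NEW=255, ERR=-609544925/16777216
(1,5): OLD=50511688709/268435456 → NEW=255, ERR=-17939352571/268435456
(2,0): OLD=971531/32768 → NEW=0, ERR=971531/32768
(2,1): OLD=65781417/1048576 → NEW=0, ERR=65781417/1048576
(2,2): OLD=1636648251/16777216 → NEW=0, ERR=1636648251/16777216
(2,3): OLD=21697191203/134217728 → NEW=255, ERR=-12528329437/134217728
(2,4): OLD=413405237993/4294967296 → NEW=0, ERR=413405237993/4294967296
(2,5): OLD=15046540306671/68719476736 → NEW=255, ERR=-2476926261009/68719476736
(3,0): OLD=369566427/16777216 → NEW=0, ERR=369566427/16777216
(3,1): OLD=10923390783/134217728 → NEW=0, ERR=10923390783/134217728
(3,2): OLD=139060469741/1073741824 → NEW=255, ERR=-134743695379/1073741824
(3,3): OLD=3578422880135/68719476736 → NEW=0, ERR=3578422880135/68719476736
(3,4): OLD=105151175769895/549755813888 → NEW=255, ERR=-35036556771545/549755813888
(3,5): OLD=1502985899152361/8796093022208 → NEW=255, ERR=-740017821510679/8796093022208
(4,0): OLD=47552829429/2147483648 → NEW=0, ERR=47552829429/2147483648
(4,1): OLD=1648174241905/34359738368 → NEW=0, ERR=1648174241905/34359738368
(4,2): OLD=77648362042115/1099511627776 → NEW=0, ERR=77648362042115/1099511627776
(4,3): OLD=2645454363471407/17592186044416 → NEW=255, ERR=-1840553077854673/17592186044416
(4,4): OLD=25274044787210783/281474976710656 → NEW=0, ERR=25274044787210783/281474976710656
(4,5): OLD=936793070848464505/4503599627370496 → NEW=255, ERR=-211624834131011975/4503599627370496
Output grid:
  Row 0: ...#.#  (4 black, running=4)
  Row 1: ..#.##  (3 black, running=7)
  Row 2: ...#.#  (4 black, running=11)
  Row 3: ..#.##  (3 black, running=14)
  Row 4: ...#.#  (4 black, running=18)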